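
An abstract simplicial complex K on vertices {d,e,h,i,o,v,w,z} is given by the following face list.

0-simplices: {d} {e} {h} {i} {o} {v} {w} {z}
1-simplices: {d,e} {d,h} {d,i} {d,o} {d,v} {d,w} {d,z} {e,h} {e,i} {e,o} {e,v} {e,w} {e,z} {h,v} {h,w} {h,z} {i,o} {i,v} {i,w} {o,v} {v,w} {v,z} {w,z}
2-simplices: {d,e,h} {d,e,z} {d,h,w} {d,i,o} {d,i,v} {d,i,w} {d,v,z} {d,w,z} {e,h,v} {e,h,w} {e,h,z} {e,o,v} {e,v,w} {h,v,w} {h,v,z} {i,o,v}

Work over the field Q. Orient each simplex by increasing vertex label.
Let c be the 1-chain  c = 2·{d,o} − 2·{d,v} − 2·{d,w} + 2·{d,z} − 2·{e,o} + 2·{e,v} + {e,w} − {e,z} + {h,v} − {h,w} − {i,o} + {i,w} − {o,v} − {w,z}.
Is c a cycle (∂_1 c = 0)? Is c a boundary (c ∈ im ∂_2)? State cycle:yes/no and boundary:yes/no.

cycle:yes boundary:yes

n_0=8 n_1=23 n_2=16  [Q]
∂1: piv[de,dh,di,do,dv,dw,dz] rk=7  ker:eh,ei,eo,ev,ew,ez,hv,hw,hz,io,iv,iw,ov,vw,vz,wz
∂2: piv[deh,dez,dhw,dio,div,diw,dvz,dwz,ehv,ehw,ehz,eov,evw,hvz,iov] rk=15  ker:hvw
∂1c = 0
c vs im∂2: reduces to 0 ⇒ boundary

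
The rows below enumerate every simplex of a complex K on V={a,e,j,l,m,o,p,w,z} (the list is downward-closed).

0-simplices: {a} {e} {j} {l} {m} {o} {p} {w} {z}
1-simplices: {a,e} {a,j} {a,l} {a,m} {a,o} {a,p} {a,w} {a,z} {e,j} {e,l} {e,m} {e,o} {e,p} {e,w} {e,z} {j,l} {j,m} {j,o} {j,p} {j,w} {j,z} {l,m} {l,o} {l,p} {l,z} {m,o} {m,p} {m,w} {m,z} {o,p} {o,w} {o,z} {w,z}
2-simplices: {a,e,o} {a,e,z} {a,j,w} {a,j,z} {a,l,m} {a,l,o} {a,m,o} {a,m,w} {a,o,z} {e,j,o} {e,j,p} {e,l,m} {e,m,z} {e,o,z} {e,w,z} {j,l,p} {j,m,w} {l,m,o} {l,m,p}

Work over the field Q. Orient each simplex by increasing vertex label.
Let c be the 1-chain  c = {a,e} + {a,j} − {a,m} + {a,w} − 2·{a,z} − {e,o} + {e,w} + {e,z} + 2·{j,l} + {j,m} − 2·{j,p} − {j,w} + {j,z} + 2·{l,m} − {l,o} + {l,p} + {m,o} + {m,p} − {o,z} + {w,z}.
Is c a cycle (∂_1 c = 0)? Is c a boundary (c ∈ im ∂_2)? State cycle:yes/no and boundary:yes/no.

cycle:yes boundary:yes

n_0=9 n_1=33 n_2=19  [Q]
∂1: piv[ae,aj,al,am,ao,ap,aw,az] rk=8  ker:ej,el,em,eo,ep,ew,ez,jl,jm,jo,jp,jw,jz,lm,lo,lp,lz,mo,mp,mw,mz,op,ow,oz,wz
∂2: piv[aeo,aez,ajw,ajz,alm,alo,amo,amw,aoz,ejo,ejp,elm,emz,ewz,jlp,jmw,lmp] rk=17  ker:eoz,lmo
∂1c = 0
c vs im∂2: reduces to 0 ⇒ boundary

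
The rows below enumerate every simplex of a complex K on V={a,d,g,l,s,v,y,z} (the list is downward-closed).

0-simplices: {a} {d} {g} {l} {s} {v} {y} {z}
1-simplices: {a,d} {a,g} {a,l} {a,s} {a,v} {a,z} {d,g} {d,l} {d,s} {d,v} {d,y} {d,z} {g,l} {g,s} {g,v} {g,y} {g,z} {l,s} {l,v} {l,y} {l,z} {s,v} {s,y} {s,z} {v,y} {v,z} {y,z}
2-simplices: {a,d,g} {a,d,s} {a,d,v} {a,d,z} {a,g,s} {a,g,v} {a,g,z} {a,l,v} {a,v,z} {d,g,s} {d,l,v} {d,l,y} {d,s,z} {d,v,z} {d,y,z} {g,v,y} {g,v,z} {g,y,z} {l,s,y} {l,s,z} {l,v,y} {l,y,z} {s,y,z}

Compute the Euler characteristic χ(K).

n_0=8 n_1=27 n_2=23
χ=+8−27+23=4

χ(K)=4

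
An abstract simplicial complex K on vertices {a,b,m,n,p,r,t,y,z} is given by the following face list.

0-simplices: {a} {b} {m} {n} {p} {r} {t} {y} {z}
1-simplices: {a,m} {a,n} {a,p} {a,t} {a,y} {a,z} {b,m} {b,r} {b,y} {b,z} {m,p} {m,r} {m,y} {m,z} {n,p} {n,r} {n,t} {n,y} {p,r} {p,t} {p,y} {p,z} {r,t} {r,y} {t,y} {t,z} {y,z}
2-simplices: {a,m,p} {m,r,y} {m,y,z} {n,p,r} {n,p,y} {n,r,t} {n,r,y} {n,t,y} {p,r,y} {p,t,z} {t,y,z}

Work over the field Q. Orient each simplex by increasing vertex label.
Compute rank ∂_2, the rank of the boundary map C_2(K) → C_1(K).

rank∂_2=10

n_0=9 n_1=27 n_2=11  [Q]
∂1: piv[am,an,ap,at,ay,az,bm,br] rk=8  ker:by,bz,mp,mr,my,mz,np,nr,nt,ny,pr,pt,py,pz,rt,ry,ty,tz,yz
∂2: piv[amp,mry,myz,npr,npy,nrt,nry,nty,ptz,tyz] rk=10  ker:pry
rk∂_2=10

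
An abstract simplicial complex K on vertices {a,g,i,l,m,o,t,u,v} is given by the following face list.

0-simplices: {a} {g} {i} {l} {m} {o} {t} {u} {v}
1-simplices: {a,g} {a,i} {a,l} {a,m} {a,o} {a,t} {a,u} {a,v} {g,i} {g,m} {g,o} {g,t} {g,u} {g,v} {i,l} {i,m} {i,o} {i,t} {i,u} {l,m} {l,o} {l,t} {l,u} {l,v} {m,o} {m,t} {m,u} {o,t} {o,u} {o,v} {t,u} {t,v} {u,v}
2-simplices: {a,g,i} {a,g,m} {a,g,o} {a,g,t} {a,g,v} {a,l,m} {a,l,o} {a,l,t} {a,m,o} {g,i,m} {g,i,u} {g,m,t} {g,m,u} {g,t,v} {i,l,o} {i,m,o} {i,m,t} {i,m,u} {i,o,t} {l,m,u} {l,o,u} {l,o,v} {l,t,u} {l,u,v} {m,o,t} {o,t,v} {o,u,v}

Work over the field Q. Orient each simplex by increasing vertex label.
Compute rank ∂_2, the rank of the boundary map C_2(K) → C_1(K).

rank∂_2=24

n_0=9 n_1=33 n_2=27  [Q]
∂1: piv[ag,ai,al,am,ao,at,au,av] rk=8  ker:gi,gm,go,gt,gu,gv,il,im,io,it,iu,lm,lo,lt,lu,lv,mo,mt,mu,ot,ou,ov,tu,tv,uv
∂2: piv[agi,agm,ago,agt,agv,alm,alo,alt,amo,gim,giu,gmt,gmu,gtv,ilo,imo,imt,iot,lmu,lou,lov,ltu,luv,otv] rk=24  ker:imu,mot,ouv
rk∂_2=24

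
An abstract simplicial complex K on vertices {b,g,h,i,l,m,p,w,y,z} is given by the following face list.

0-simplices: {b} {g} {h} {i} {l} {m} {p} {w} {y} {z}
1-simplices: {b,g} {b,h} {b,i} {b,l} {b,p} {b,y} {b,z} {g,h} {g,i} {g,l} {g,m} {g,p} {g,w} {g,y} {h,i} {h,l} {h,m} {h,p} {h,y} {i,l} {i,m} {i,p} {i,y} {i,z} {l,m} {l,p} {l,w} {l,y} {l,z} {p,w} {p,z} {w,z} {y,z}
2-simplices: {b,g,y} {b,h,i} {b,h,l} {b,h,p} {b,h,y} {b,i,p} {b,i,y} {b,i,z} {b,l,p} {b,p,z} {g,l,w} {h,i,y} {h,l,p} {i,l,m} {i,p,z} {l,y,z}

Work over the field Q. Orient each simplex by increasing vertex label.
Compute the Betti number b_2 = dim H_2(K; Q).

n_0=10 n_1=33 n_2=16  [Q]
∂1: piv[bg,bh,bi,bl,bp,by,bz,gm,gw] rk=9  ker:gh,gi,gl,gp,gy,hi,hl,hm,hp,hy,il,im,ip,iy,iz,lm,lp,lw,ly,lz,pw,pz,wz,yz
∂2: piv[bgy,bhi,bhl,bhp,bhy,bip,biy,biz,blp,bpz,glw,ilm,lyz] rk=13  ker:hiy,hlp,ipz
b_2=(16−13)−0=3

b_2=3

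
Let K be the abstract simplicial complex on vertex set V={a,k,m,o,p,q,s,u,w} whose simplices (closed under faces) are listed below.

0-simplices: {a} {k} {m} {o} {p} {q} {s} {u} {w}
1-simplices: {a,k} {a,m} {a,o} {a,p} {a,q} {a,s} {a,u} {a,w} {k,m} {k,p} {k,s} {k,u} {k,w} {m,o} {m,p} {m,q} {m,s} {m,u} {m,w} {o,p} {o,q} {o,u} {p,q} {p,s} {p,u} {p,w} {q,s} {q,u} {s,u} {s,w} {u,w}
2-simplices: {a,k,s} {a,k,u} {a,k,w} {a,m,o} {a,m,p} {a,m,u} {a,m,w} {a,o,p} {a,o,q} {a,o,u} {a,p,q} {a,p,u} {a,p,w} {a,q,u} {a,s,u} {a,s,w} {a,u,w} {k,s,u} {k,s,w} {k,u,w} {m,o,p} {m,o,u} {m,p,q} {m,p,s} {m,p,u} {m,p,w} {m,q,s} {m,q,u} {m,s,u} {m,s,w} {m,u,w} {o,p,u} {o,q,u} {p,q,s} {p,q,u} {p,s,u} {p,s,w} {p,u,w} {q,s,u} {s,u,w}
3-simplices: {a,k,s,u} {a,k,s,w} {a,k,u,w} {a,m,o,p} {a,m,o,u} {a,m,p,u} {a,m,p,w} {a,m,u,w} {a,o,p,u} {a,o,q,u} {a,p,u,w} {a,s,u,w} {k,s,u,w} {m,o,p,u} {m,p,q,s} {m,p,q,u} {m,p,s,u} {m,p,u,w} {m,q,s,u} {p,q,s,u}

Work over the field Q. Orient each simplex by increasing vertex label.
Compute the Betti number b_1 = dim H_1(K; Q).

n_0=9 n_1=31 n_2=40 n_3=20  [Q]
∂1: piv[ak,am,ao,ap,aq,as,au,aw] rk=8  ker:km,kp,ks,ku,kw,mo,mp,mq,ms,mu,mw,op,oq,ou,pq,ps,pu,pw,qs,qu,su,sw,uw
∂2: piv[aks,aku,akw,amo,amp,amu,amw,aop,aoq,aou,apq,apu,apw,aqu,asu,asw,auw,mpq,mps,mqs,msu] rk=21  ker:ksu,ksw,kuw,mop,mou,mpu,mpw,mqu,msw,muw,opu,oqu,pqs,pqu,psu,psw,puw,qsu,suw
∂3: piv[aksu,aksw,akuw,amop,amou,ampu,ampw,amuw,aopu,aoqu,apuw,asuw,mpqs,mpqu,mpsu,mqsu] rk=16  ker:ksuw,mopu,mpuw,pqsu
b_1=(31−8)−21=2

b_1=2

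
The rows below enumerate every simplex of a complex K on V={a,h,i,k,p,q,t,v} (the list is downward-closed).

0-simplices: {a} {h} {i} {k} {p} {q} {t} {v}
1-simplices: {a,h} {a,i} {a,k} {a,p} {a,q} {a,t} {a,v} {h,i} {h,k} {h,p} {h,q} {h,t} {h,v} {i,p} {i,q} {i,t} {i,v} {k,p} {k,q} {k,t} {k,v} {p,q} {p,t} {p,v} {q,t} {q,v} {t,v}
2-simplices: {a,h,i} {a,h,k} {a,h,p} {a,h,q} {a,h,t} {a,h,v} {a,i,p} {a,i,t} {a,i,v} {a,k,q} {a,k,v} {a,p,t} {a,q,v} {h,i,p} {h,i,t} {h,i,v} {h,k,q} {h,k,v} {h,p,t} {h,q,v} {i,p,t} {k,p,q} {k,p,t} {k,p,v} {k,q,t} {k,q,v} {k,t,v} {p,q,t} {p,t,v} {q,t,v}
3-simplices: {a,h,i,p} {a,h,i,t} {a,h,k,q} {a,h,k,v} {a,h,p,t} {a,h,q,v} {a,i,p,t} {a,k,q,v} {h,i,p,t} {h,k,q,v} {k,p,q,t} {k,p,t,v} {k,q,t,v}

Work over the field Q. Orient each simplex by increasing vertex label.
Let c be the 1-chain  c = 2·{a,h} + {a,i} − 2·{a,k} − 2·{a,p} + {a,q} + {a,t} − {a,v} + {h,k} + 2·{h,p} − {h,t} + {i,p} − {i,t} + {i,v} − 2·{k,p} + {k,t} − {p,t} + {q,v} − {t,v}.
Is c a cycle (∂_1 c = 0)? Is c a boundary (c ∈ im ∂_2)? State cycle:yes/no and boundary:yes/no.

n_0=8 n_1=27 n_2=30 n_3=13  [Q]
∂1: piv[ah,ai,ak,ap,aq,at,av] rk=7  ker:hi,hk,hp,hq,ht,hv,ip,iq,it,iv,kp,kq,kt,kv,pq,pt,pv,qt,qv,tv
∂2: piv[ahi,ahk,ahp,ahq,aht,ahv,aip,ait,aiv,akq,akv,apt,aqv,kpq,kpt,kpv,kqt,ktv] rk=18  ker:hip,hit,hiv,hkq,hkv,hpt,hqv,ipt,kqv,pqt,ptv,qtv
∂3: piv[ahip,ahit,ahkq,ahkv,ahpt,ahqv,aipt,akqv,kpqt,kptv,kqtv] rk=11  ker:hipt,hkqv
∂1c = 0
c vs im∂2: reduces to 0 ⇒ boundary

cycle:yes boundary:yes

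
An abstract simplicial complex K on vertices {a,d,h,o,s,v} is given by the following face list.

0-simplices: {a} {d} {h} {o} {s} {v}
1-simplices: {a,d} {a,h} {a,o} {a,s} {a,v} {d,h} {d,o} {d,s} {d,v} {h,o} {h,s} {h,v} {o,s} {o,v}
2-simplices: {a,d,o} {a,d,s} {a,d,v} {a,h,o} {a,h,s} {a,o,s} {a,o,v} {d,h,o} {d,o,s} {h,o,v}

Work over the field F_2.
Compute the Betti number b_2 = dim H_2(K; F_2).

b_2=1

n_0=6 n_1=14 n_2=10  [Z2]
∂1: piv[ad,ah,ao,as,av] rk=5  ker:dh,do,ds,dv,ho,hs,hv,os,ov
∂2: piv[ado,ads,adv,aho,ahs,aos,aov,dho,hov] rk=9  ker:dos
b_2=(10−9)−0=1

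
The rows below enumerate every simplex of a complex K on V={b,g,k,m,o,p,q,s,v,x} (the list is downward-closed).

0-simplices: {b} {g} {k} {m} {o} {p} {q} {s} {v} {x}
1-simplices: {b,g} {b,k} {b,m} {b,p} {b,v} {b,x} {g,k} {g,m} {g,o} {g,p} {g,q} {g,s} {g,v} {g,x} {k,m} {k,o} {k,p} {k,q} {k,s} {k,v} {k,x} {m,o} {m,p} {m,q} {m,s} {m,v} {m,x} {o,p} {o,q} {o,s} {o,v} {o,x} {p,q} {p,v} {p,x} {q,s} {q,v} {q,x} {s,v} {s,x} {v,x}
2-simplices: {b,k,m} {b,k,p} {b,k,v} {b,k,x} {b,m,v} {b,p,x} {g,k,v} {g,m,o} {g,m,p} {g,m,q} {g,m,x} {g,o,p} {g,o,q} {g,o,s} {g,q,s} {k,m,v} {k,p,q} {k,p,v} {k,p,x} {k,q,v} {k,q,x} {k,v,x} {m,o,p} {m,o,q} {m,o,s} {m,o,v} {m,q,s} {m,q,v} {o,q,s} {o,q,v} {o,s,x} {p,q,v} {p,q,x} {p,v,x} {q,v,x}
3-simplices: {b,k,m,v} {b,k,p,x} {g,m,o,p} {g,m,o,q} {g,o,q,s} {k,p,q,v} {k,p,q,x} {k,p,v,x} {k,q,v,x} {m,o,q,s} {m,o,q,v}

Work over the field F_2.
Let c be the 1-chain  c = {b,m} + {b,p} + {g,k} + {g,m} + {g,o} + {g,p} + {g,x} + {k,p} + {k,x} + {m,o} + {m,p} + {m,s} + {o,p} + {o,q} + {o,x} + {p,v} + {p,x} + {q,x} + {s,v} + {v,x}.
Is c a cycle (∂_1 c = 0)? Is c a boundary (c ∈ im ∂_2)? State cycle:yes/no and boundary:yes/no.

n_0=10 n_1=41 n_2=35 n_3=11  [Z2]
∂1: piv[bg,bk,bm,bp,bv,bx,go,gq,gs] rk=9  ker:gk,gm,gp,gv,gx,km,ko,kp,kq,ks,kv,kx,mo,mp,mq,ms,mv,mx,op,oq,os,ov,ox,pq,pv,px,qs,qv,qx,sv,sx,vx
∂2: piv[bkm,bkp,bkv,bkx,bmv,bpx,gkv,gmo,gmp,gmq,gmx,gop,goq,gos,gqs,kpq,kpv,kqv,kqx,kvx,mos,mov,mqv,osx] rk=24  ker:kmv,kpx,mop,moq,mqs,oqs,oqv,pqv,pqx,pvx,qvx
∂3: piv[bkmv,bkpx,gmop,gmoq,goqs,kpqv,kpqx,kpvx,kqvx,moqs,moqv] rk=11
∂1c = {g} + {k} + {m} + {o} + {p} + {v}

cycle:no boundary:no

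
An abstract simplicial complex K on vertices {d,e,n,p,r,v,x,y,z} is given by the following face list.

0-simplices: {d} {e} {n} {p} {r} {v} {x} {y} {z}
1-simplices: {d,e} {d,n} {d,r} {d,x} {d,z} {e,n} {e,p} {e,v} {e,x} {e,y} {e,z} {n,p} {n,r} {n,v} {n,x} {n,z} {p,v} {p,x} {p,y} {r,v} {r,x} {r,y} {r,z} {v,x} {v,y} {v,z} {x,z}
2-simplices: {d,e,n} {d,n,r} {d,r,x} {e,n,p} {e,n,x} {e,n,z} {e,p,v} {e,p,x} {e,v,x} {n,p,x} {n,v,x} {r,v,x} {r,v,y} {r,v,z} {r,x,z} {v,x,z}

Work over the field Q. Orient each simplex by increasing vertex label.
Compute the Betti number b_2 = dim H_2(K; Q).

b_2=2

n_0=9 n_1=27 n_2=16  [Q]
∂1: piv[de,dn,dr,dx,dz,ep,ev,ey] rk=8  ker:en,ex,ez,np,nr,nv,nx,nz,pv,px,py,rv,rx,ry,rz,vx,vy,vz,xz
∂2: piv[den,dnr,drx,enp,enx,enz,epv,epx,evx,nvx,rvx,rvy,rvz,rxz] rk=14  ker:npx,vxz
b_2=(16−14)−0=2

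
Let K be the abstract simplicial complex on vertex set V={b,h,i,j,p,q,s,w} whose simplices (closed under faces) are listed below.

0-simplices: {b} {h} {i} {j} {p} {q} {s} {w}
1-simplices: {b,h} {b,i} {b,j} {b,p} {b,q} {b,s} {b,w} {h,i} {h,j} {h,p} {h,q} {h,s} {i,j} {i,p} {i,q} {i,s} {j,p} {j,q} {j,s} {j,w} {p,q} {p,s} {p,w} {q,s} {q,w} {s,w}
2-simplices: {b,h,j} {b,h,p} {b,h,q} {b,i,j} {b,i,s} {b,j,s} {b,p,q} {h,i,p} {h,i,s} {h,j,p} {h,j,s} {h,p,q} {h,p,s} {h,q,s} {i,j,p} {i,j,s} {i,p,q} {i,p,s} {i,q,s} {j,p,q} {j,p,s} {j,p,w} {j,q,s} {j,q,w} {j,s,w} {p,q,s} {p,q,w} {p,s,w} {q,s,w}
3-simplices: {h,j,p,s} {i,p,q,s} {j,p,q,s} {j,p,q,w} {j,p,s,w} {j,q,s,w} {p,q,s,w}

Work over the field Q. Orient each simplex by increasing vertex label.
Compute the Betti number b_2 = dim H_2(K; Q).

b_2=5

n_0=8 n_1=26 n_2=29 n_3=7  [Q]
∂1: piv[bh,bi,bj,bp,bq,bs,bw] rk=7  ker:hi,hj,hp,hq,hs,ij,ip,iq,is,jp,jq,js,jw,pq,ps,pw,qs,qw,sw
∂2: piv[bhj,bhp,bhq,bij,bis,bjs,bpq,hip,his,hjp,hjs,hps,hqs,ipq,jpq,jpw,jqw,jsw] rk=18  ker:hpq,ijp,ijs,ips,iqs,jps,jqs,pqs,pqw,psw,qsw
∂3: piv[hjps,ipqs,jpqs,jpqw,jpsw,jqsw] rk=6  ker:pqsw
b_2=(29−18)−6=5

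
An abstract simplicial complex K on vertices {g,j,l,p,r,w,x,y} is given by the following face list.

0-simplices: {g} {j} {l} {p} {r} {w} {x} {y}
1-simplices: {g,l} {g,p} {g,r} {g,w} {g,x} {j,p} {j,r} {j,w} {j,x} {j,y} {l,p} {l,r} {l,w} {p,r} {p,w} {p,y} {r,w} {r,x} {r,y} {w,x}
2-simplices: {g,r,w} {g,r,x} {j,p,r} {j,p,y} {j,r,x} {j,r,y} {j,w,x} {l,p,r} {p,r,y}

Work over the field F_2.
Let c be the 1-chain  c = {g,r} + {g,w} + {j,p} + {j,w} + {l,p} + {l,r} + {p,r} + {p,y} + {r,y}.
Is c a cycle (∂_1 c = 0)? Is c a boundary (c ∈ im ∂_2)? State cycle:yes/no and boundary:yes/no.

cycle:yes boundary:no

n_0=8 n_1=20 n_2=9  [Z2]
∂1: piv[gl,gp,gr,gw,gx,jp,jy] rk=7  ker:jr,jw,jx,lp,lr,lw,pr,pw,py,rw,rx,ry,wx
∂2: piv[grw,grx,jpr,jpy,jrx,jry,jwx,lpr] rk=8  ker:pry
∂1c = 0
c vs im∂2: residual ≠ 0 ⇒ not boundary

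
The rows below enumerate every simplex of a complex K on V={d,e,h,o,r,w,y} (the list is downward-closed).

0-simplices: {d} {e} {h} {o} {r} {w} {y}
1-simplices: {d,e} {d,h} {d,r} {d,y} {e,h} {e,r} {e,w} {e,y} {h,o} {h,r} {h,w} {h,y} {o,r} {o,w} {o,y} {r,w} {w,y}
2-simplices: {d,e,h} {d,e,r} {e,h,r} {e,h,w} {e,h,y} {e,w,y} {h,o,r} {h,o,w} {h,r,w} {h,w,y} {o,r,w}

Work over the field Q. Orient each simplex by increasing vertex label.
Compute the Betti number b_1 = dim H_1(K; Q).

b_1=2

n_0=7 n_1=17 n_2=11  [Q]
∂1: piv[de,dh,dr,dy,ew,ho] rk=6  ker:eh,er,ey,hr,hw,hy,or,ow,oy,rw,wy
∂2: piv[deh,der,ehr,ehw,ehy,ewy,hor,how,hrw] rk=9  ker:hwy,orw
b_1=(17−6)−9=2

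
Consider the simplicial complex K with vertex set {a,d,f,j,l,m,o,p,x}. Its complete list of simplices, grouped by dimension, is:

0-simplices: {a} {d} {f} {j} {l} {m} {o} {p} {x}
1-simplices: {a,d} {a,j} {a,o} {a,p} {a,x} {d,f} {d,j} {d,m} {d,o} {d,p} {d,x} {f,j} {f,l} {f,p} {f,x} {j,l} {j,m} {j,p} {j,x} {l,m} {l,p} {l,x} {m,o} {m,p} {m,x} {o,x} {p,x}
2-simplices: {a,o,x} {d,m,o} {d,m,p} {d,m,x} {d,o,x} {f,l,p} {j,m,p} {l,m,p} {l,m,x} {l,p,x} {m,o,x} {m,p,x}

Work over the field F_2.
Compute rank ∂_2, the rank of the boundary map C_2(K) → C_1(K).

n_0=9 n_1=27 n_2=12  [Z2]
∂1: piv[ad,aj,ao,ap,ax,df,dm,fl] rk=8  ker:dj,do,dp,dx,fj,fp,fx,jl,jm,jp,jx,lm,lp,lx,mo,mp,mx,ox,px
∂2: piv[aox,dmo,dmp,dmx,dox,flp,jmp,lmp,lmx,lpx] rk=10  ker:mox,mpx
rk∂_2=10

rank∂_2=10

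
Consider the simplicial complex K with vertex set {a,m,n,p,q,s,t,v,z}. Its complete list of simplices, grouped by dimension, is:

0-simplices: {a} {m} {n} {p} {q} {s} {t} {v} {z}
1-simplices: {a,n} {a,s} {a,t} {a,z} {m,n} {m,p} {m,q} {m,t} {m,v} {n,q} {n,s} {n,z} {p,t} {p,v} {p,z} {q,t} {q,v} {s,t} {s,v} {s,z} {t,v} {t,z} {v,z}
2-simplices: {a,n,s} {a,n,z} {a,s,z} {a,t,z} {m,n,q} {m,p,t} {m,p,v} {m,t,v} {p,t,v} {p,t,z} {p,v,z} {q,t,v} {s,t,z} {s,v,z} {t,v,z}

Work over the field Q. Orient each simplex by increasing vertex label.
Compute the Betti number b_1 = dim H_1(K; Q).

n_0=9 n_1=23 n_2=15  [Q]
∂1: piv[an,as,at,az,mn,mp,mq,mv] rk=8  ker:mt,nq,ns,nz,pt,pv,pz,qt,qv,st,sv,sz,tv,tz,vz
∂2: piv[ans,anz,asz,atz,mnq,mpt,mpv,mtv,ptz,pvz,qtv,stz,svz] rk=13  ker:ptv,tvz
b_1=(23−8)−13=2

b_1=2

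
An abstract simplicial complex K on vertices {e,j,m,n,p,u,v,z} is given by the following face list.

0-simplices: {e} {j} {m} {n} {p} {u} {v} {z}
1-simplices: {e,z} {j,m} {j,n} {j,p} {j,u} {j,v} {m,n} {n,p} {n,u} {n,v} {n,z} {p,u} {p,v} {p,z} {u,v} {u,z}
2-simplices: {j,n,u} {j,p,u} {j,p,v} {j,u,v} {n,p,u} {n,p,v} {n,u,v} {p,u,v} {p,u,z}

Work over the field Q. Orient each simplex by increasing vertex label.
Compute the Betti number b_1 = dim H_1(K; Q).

b_1=2

n_0=8 n_1=16 n_2=9  [Q]
∂1: piv[ez,jm,jn,jp,ju,jv,nz] rk=7  ker:mn,np,nu,nv,pu,pv,pz,uv,uz
∂2: piv[jnu,jpu,jpv,juv,npu,npv,puz] rk=7  ker:nuv,puv
b_1=(16−7)−7=2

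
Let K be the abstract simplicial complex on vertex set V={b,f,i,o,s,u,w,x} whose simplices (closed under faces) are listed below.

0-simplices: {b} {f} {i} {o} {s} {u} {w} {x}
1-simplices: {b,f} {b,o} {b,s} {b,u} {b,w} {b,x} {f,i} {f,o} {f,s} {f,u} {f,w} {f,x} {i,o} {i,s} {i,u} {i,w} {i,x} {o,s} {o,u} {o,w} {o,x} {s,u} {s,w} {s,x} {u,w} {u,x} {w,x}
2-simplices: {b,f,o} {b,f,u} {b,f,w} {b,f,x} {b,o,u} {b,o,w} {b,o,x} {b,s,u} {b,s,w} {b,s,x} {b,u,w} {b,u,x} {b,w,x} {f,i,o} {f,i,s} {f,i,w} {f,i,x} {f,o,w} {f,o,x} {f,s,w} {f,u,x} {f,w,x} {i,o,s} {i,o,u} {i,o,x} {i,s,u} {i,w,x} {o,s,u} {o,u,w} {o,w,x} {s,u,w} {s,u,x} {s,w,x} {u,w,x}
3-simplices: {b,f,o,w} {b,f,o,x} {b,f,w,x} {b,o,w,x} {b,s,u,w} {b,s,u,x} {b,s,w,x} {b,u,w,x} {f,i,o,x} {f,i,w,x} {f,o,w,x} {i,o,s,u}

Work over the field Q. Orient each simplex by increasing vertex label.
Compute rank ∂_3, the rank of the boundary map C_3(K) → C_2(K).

n_0=8 n_1=27 n_2=34 n_3=12  [Q]
∂1: piv[bf,bo,bs,bu,bw,bx,fi] rk=7  ker:fo,fs,fu,fw,fx,io,is,iu,iw,ix,os,ou,ow,ox,su,sw,sx,uw,ux,wx
∂2: piv[bfo,bfu,bfw,bfx,bou,bow,box,bsu,bsw,bsx,buw,bux,bwx,fio,fis,fiw,fix,fsw,ios,iou] rk=20  ker:fow,fox,fux,fwx,iox,isu,iwx,osu,ouw,owx,suw,sux,swx,uwx
∂3: piv[bfow,bfox,bfwx,bowx,bsuw,bsux,bswx,buwx,fiox,fiwx,iosu] rk=11  ker:fowx
rk∂_3=11

rank∂_3=11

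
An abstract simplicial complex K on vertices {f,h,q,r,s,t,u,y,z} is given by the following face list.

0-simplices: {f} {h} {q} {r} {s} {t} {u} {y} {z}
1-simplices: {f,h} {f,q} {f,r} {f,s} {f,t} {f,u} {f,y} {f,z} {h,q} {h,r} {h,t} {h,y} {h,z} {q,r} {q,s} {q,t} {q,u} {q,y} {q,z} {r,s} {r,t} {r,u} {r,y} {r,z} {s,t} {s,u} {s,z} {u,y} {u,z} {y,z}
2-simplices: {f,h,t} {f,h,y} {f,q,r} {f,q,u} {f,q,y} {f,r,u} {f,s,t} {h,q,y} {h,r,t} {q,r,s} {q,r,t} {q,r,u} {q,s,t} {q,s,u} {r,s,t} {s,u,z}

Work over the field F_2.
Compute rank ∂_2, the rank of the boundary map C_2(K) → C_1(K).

n_0=9 n_1=30 n_2=16  [Z2]
∂1: piv[fh,fq,fr,fs,ft,fu,fy,fz] rk=8  ker:hq,hr,ht,hy,hz,qr,qs,qt,qu,qy,qz,rs,rt,ru,ry,rz,st,su,sz,uy,uz,yz
∂2: piv[fht,fhy,fqr,fqu,fqy,fru,fst,hqy,hrt,qrs,qrt,qst,qsu,suz] rk=14  ker:qru,rst
rk∂_2=14

rank∂_2=14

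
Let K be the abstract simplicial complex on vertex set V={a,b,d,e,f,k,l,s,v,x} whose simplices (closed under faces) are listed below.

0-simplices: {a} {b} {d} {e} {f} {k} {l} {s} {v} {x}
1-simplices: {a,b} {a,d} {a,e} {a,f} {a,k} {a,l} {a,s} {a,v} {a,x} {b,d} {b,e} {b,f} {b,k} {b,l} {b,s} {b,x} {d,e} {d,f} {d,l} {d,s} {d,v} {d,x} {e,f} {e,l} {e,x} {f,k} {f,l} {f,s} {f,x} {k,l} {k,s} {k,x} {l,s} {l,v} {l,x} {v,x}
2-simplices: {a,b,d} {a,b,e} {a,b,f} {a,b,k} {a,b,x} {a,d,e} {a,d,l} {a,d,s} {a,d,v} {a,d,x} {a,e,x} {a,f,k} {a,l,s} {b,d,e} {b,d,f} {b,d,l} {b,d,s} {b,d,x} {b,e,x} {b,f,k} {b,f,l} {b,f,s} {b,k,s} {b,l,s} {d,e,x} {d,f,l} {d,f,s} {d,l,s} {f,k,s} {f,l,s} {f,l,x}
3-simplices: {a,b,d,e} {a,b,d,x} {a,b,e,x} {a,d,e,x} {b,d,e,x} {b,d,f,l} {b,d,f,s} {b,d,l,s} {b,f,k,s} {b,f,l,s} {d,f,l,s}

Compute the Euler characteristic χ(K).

n_0=10 n_1=36 n_2=31 n_3=11
χ=+10−36+31−11=-6

χ(K)=-6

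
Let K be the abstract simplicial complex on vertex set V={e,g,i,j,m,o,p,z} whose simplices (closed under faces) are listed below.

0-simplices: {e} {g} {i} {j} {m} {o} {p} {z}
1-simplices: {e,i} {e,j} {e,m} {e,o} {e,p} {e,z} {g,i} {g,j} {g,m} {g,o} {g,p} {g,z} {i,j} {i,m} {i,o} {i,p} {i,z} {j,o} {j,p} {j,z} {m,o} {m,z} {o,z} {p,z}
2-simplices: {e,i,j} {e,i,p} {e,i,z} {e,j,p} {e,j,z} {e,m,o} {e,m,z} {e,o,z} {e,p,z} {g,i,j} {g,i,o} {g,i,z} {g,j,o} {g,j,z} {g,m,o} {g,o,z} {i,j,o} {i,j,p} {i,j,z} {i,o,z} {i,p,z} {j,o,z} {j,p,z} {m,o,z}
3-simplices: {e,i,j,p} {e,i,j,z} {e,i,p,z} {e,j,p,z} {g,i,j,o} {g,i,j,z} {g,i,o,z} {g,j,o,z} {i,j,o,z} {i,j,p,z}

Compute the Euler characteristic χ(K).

χ(K)=-2

n_0=8 n_1=24 n_2=24 n_3=10
χ=+8−24+24−10=-2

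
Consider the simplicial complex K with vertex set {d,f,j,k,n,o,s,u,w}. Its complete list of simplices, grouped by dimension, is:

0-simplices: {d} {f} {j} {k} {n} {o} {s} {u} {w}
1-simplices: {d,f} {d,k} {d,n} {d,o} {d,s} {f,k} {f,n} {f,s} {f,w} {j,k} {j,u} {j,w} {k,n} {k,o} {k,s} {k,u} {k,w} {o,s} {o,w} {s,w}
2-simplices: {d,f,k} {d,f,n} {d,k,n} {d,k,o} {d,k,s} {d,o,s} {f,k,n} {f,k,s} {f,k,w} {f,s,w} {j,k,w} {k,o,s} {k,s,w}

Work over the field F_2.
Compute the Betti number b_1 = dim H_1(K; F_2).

n_0=9 n_1=20 n_2=13  [Z2]
∂1: piv[df,dk,dn,do,ds,fw,jk,ju] rk=8  ker:fk,fn,fs,jw,kn,ko,ks,ku,kw,os,ow,sw
∂2: piv[dfk,dfn,dkn,dko,dks,dos,fks,fkw,fsw,jkw] rk=10  ker:fkn,kos,ksw
b_1=(20−8)−10=2

b_1=2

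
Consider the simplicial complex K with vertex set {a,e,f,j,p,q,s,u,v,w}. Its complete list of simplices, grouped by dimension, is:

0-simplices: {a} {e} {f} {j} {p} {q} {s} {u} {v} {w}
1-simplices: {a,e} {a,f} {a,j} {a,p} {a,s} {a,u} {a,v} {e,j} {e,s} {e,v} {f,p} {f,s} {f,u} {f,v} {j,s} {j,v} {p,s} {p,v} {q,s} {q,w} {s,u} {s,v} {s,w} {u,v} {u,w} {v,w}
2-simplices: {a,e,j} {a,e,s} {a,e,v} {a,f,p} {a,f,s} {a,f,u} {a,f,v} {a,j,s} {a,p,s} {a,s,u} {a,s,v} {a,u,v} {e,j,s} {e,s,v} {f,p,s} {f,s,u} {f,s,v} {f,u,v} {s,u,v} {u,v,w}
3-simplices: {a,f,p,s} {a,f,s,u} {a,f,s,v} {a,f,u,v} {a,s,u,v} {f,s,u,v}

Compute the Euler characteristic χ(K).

χ(K)=-2

n_0=10 n_1=26 n_2=20 n_3=6
χ=+10−26+20−6=-2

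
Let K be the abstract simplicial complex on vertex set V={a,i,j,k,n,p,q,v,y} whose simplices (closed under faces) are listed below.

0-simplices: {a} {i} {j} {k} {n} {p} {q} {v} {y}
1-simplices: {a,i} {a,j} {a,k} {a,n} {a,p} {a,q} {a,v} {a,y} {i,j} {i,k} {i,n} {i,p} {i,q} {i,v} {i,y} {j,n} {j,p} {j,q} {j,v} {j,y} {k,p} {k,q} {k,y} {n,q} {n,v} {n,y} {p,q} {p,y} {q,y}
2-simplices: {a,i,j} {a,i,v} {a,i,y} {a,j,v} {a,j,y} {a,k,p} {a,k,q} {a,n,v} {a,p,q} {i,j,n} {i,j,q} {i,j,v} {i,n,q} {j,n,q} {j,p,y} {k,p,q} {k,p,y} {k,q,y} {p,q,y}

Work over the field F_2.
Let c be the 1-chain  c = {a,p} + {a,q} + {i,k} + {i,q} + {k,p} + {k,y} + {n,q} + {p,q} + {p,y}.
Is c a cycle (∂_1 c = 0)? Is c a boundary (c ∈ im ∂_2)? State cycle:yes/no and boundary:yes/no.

cycle:no boundary:no

n_0=9 n_1=29 n_2=19  [Z2]
∂1: piv[ai,aj,ak,an,ap,aq,av,ay] rk=8  ker:ij,ik,in,ip,iq,iv,iy,jn,jp,jq,jv,jy,kp,kq,ky,nq,nv,ny,pq,py,qy
∂2: piv[aij,aiv,aiy,ajv,ajy,akp,akq,anv,apq,ijn,ijq,inq,jpy,kpy,kqy] rk=15  ker:ijv,jnq,kpq,pqy
∂1c = {k} + {n}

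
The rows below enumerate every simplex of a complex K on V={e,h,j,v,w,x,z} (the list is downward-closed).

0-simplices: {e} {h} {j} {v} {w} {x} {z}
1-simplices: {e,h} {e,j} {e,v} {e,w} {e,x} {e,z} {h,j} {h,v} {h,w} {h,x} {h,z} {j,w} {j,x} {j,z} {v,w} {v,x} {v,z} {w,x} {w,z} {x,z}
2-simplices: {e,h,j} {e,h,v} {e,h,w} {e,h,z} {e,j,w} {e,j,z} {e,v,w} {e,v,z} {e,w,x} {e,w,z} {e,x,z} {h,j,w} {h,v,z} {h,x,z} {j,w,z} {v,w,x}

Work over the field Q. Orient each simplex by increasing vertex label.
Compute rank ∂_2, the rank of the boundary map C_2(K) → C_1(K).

rank∂_2=13

n_0=7 n_1=20 n_2=16  [Q]
∂1: piv[eh,ej,ev,ew,ex,ez] rk=6  ker:hj,hv,hw,hx,hz,jw,jx,jz,vw,vx,vz,wx,wz,xz
∂2: piv[ehj,ehv,ehw,ehz,ejw,ejz,evw,evz,ewx,ewz,exz,hxz,vwx] rk=13  ker:hjw,hvz,jwz
rk∂_2=13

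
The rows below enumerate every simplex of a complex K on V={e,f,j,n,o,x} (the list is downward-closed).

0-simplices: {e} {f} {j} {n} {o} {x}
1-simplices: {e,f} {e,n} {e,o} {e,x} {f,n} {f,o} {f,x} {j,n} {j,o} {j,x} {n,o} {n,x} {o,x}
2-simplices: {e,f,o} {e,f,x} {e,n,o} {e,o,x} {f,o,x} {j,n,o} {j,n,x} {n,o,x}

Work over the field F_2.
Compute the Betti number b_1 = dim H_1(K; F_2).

n_0=6 n_1=13 n_2=8  [Z2]
∂1: piv[ef,en,eo,ex,jn] rk=5  ker:fn,fo,fx,jo,jx,no,nx,ox
∂2: piv[efo,efx,eno,eox,jno,jnx,nox] rk=7  ker:fox
b_1=(13−5)−7=1

b_1=1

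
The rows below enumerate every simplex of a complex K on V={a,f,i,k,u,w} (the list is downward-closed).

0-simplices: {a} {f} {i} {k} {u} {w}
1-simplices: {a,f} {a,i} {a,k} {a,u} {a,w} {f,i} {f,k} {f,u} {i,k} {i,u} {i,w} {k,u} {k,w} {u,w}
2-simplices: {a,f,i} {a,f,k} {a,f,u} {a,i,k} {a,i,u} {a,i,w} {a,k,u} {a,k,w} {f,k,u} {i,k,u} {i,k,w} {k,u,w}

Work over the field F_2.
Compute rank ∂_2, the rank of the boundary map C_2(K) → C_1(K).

rank∂_2=9

n_0=6 n_1=14 n_2=12  [Z2]
∂1: piv[af,ai,ak,au,aw] rk=5  ker:fi,fk,fu,ik,iu,iw,ku,kw,uw
∂2: piv[afi,afk,afu,aik,aiu,aiw,aku,akw,kuw] rk=9  ker:fku,iku,ikw
rk∂_2=9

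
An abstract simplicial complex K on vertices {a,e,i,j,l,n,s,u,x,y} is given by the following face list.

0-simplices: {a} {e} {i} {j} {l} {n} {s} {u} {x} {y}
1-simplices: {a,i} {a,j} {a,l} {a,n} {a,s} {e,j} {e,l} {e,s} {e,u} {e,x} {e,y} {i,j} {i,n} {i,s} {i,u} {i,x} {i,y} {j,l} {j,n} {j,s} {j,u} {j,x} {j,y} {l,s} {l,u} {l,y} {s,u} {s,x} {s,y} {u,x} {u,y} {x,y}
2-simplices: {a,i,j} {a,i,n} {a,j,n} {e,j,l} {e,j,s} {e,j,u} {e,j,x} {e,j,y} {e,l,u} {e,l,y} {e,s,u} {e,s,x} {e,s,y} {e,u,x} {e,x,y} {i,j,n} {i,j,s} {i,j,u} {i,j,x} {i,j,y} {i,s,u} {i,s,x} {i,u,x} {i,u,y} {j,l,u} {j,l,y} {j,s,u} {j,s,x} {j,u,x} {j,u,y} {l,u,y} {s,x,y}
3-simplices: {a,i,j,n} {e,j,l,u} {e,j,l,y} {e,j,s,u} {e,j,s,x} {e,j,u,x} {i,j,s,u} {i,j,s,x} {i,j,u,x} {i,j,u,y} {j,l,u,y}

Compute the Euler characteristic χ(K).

χ(K)=-1

n_0=10 n_1=32 n_2=32 n_3=11
χ=+10−32+32−11=-1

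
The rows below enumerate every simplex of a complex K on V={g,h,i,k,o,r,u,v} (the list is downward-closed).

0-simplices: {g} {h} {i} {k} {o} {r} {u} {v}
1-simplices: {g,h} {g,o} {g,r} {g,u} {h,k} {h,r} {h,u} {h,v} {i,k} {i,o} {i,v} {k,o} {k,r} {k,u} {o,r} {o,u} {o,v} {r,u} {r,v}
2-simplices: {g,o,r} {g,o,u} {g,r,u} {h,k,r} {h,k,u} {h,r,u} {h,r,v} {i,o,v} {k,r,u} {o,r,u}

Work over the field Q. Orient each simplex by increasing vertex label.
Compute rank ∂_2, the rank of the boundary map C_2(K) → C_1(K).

n_0=8 n_1=19 n_2=10  [Q]
∂1: piv[gh,go,gr,gu,hk,hv,ik] rk=7  ker:hr,hu,io,iv,ko,kr,ku,or,ou,ov,ru,rv
∂2: piv[gor,gou,gru,hkr,hku,hru,hrv,iov] rk=8  ker:kru,oru
rk∂_2=8

rank∂_2=8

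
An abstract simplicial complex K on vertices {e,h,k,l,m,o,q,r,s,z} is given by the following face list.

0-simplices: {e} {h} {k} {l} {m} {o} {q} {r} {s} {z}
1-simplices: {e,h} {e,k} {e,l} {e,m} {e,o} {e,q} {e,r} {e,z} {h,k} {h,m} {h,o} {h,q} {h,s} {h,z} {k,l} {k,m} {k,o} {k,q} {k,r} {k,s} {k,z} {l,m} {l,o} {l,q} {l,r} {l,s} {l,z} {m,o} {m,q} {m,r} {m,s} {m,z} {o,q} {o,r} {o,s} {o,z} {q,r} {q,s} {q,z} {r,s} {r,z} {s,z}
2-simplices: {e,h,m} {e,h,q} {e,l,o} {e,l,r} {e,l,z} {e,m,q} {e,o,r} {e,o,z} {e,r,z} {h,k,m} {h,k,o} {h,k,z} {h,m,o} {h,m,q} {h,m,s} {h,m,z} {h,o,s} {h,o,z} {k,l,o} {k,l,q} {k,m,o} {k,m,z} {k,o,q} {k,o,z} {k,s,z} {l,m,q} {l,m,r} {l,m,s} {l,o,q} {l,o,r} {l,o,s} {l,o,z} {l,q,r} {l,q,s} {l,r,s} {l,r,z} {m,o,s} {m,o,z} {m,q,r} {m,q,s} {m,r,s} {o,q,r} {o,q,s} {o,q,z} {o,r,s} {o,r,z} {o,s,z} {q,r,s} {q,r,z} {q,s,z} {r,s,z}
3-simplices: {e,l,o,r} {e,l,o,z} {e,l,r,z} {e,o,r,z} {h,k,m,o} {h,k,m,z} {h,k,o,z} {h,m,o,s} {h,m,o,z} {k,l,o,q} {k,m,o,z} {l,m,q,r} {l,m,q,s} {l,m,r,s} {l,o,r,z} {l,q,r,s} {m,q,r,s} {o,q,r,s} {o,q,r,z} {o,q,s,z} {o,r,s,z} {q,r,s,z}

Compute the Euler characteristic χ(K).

n_0=10 n_1=42 n_2=51 n_3=22
χ=+10−42+51−22=-3

χ(K)=-3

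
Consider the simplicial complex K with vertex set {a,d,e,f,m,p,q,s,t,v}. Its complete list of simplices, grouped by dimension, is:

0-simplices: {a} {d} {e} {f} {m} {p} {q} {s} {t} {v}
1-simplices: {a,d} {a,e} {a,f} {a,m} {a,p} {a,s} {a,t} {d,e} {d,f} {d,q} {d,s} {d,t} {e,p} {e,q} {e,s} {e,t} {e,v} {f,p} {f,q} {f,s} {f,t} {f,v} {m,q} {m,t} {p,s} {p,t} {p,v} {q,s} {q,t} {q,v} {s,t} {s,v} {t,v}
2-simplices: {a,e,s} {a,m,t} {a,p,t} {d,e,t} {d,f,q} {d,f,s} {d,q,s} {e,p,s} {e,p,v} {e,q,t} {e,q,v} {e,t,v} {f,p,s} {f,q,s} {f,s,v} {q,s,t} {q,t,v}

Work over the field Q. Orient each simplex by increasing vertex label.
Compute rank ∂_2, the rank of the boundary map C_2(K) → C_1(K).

n_0=10 n_1=33 n_2=17  [Q]
∂1: piv[ad,ae,af,am,ap,as,at,dq,ev] rk=9  ker:de,df,ds,dt,ep,eq,es,et,fp,fq,fs,ft,fv,mq,mt,ps,pt,pv,qs,qt,qv,st,sv,tv
∂2: piv[aes,amt,apt,det,dfq,dfs,dqs,eps,epv,eqt,eqv,etv,fps,fsv,qst] rk=15  ker:fqs,qtv
rk∂_2=15

rank∂_2=15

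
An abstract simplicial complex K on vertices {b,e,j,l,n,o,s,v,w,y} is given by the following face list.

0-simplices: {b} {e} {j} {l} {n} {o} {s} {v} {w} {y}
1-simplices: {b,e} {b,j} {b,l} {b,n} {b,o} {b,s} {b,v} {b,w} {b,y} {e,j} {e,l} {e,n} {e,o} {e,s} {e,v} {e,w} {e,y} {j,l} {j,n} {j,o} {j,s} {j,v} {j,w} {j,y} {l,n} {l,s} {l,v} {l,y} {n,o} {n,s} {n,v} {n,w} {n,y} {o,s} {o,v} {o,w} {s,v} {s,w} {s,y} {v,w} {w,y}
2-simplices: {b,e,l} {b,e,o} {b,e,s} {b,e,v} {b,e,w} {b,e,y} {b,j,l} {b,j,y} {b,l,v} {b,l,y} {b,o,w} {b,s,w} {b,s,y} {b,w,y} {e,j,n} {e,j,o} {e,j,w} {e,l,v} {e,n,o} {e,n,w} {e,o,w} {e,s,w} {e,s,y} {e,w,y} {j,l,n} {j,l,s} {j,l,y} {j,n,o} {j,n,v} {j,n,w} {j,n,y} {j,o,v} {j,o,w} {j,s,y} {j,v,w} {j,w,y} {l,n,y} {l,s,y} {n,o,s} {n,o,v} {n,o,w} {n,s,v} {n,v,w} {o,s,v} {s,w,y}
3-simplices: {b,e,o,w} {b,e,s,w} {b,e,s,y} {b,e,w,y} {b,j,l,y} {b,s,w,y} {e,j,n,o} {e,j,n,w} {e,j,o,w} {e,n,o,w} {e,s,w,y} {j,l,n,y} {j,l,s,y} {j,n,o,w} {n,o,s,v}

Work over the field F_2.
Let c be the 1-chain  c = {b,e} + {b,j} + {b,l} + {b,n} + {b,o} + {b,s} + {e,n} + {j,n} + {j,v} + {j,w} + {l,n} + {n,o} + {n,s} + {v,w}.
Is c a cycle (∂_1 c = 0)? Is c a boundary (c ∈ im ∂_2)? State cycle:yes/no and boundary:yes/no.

cycle:yes boundary:no

n_0=10 n_1=41 n_2=45 n_3=15  [Z2]
∂1: piv[be,bj,bl,bn,bo,bs,bv,bw,by] rk=9  ker:ej,el,en,eo,es,ev,ew,ey,jl,jn,jo,js,jv,jw,jy,ln,ls,lv,ly,no,ns,nv,nw,ny,os,ov,ow,sv,sw,sy,vw,wy
∂2: piv[bel,beo,bes,bev,bew,bey,bjl,bjy,blv,bly,bow,bsw,bsy,bwy,ejn,ejo,ejw,eno,enw,jln,jls,jnv,jny,jov,jsy,jvw,jwy,nos,nsv] rk=29  ker:elv,eow,esw,esy,ewy,jly,jno,jnw,jow,lny,lsy,nov,now,nvw,osv,swy
∂3: piv[beow,besw,besy,bewy,bjly,bswy,ejno,ejnw,ejow,enow,jlny,jlsy,nosv] rk=13  ker:eswy,jnow
∂1c = 0
c vs im∂2: residual ≠ 0 ⇒ not boundary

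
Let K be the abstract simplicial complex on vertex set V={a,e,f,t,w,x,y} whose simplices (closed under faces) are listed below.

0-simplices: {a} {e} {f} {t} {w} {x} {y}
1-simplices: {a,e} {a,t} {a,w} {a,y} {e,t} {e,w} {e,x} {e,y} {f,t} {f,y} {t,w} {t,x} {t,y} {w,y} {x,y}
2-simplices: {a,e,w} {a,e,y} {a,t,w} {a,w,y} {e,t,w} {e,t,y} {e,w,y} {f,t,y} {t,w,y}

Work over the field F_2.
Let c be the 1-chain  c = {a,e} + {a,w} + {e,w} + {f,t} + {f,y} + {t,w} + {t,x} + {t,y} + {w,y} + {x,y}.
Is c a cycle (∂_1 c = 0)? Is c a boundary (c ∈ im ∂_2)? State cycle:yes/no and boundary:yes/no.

n_0=7 n_1=15 n_2=9  [Z2]
∂1: piv[ae,at,aw,ay,ex,ft] rk=6  ker:et,ew,ey,fy,tw,tx,ty,wy,xy
∂2: piv[aew,aey,atw,awy,etw,ety,fty] rk=7  ker:ewy,twy
∂1c = 0
c vs im∂2: residual ≠ 0 ⇒ not boundary

cycle:yes boundary:no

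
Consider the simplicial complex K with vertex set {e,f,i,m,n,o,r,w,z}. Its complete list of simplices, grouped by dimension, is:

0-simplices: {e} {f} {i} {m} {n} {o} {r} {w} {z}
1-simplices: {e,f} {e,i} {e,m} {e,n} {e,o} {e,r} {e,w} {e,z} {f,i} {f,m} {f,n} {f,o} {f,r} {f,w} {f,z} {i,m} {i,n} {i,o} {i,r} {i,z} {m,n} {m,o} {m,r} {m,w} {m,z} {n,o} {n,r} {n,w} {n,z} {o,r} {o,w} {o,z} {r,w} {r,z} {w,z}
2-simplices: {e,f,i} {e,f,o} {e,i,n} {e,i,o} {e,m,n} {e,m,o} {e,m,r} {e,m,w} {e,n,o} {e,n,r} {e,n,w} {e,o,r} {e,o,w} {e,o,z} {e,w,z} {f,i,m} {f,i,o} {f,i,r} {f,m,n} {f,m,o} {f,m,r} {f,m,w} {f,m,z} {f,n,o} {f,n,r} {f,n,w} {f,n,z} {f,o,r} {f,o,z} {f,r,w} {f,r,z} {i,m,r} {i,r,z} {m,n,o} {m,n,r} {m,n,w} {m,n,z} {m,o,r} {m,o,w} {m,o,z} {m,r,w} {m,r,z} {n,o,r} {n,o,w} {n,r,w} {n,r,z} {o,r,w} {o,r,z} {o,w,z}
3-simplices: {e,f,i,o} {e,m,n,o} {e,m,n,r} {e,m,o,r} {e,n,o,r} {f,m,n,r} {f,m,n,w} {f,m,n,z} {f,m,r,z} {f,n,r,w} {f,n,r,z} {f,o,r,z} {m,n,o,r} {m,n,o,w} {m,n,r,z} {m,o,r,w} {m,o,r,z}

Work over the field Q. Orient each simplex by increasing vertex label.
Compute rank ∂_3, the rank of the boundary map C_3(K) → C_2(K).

rank∂_3=15

n_0=9 n_1=35 n_2=49 n_3=17  [Q]
∂1: piv[ef,ei,em,en,eo,er,ew,ez] rk=8  ker:fi,fm,fn,fo,fr,fw,fz,im,in,io,ir,iz,mn,mo,mr,mw,mz,no,nr,nw,nz,or,ow,oz,rw,rz,wz
∂2: piv[efi,efo,ein,eio,emn,emo,emr,emw,eno,enr,enw,eor,eow,eoz,ewz,fim,fir,fmn,fmo,fmr,fmw,fmz,fnz,foz,frw,frz,irz] rk=27  ker:fio,fno,fnr,fnw,for,imr,mno,mnr,mnw,mnz,mor,mow,moz,mrw,mrz,nor,now,nrw,nrz,orw,orz,owz
∂3: piv[efio,emno,emnr,emor,enor,fmnr,fmnw,fmnz,fmrz,fnrw,fnrz,forz,mnow,morw,morz] rk=15  ker:mnor,mnrz
rk∂_3=15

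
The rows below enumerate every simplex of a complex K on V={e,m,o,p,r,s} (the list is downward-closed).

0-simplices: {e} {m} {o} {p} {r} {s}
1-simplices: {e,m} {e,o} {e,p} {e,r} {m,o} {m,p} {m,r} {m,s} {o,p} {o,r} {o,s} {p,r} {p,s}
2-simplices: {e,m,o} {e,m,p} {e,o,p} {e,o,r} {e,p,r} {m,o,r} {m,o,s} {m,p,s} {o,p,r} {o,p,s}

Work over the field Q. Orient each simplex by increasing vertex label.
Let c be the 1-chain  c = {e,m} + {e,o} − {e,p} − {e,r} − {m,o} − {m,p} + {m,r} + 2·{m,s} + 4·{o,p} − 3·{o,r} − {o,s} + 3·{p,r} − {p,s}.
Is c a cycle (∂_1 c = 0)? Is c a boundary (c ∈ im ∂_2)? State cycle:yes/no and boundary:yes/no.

cycle:yes boundary:yes

n_0=6 n_1=13 n_2=10  [Q]
∂1: piv[em,eo,ep,er,ms] rk=5  ker:mo,mp,mr,op,or,os,pr,ps
∂2: piv[emo,emp,eop,eor,epr,mor,mos,mps] rk=8  ker:opr,ops
∂1c = 0
c vs im∂2: reduces to 0 ⇒ boundary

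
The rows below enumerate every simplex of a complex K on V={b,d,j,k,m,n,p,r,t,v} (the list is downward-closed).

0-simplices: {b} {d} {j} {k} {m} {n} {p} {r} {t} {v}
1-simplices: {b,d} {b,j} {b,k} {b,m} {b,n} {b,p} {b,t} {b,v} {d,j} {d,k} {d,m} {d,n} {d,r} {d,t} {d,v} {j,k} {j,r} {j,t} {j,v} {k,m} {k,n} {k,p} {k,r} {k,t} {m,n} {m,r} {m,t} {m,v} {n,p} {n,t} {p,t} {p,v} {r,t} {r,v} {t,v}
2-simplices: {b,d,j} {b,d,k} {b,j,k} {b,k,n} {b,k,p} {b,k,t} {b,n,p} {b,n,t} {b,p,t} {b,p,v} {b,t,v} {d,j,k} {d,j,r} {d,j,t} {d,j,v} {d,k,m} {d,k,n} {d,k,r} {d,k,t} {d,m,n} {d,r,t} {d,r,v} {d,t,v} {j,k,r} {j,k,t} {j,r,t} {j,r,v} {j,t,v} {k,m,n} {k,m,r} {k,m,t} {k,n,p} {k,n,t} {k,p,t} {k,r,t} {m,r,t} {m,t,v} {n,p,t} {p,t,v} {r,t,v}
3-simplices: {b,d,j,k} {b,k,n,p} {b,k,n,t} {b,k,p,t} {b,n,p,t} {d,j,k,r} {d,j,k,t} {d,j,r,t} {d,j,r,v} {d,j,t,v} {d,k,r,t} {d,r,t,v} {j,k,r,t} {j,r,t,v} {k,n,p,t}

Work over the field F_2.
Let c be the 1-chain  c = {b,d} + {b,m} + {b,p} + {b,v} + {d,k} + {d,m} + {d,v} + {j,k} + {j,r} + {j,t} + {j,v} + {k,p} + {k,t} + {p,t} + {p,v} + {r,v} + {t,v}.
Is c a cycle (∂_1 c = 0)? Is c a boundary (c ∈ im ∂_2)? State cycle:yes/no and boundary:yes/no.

cycle:yes boundary:no

n_0=10 n_1=35 n_2=40 n_3=15  [Z2]
∂1: piv[bd,bj,bk,bm,bn,bp,bt,bv,dr] rk=9  ker:dj,dk,dm,dn,dt,dv,jk,jr,jt,jv,km,kn,kp,kr,kt,mn,mr,mt,mv,np,nt,pt,pv,rt,rv,tv
∂2: piv[bdj,bdk,bjk,bkn,bkp,bkt,bnp,bnt,bpt,bpv,btv,djr,djt,djv,dkm,dkn,dkr,dkt,dmn,drt,drv,dtv,kmr,kmt,mtv] rk=25  ker:djk,jkr,jkt,jrt,jrv,jtv,kmn,knp,knt,kpt,krt,mrt,npt,ptv,rtv
∂3: piv[bdjk,bknp,bknt,bkpt,bnpt,djkr,djkt,djrt,djrv,djtv,dkrt,drtv] rk=12  ker:jkrt,jrtv,knpt
∂1c = 0
c vs im∂2: residual ≠ 0 ⇒ not boundary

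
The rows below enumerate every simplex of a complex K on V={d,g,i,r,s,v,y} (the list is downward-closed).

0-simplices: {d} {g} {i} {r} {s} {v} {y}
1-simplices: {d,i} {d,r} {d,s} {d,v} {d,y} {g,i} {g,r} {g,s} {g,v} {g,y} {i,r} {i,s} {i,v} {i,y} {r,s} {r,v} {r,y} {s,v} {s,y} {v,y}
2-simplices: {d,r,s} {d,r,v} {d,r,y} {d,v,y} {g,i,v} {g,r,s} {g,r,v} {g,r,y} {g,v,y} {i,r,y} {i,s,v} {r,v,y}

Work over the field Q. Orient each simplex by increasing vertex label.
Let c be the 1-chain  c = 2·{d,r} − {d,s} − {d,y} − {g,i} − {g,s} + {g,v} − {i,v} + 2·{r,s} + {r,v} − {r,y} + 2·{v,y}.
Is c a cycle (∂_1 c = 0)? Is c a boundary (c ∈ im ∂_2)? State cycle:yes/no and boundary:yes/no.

n_0=7 n_1=20 n_2=12  [Q]
∂1: piv[di,dr,ds,dv,dy,gi] rk=6  ker:gr,gs,gv,gy,ir,is,iv,iy,rs,rv,ry,sv,sy,vy
∂2: piv[drs,drv,dry,dvy,giv,grs,grv,gry,iry,isv] rk=10  ker:gvy,rvy
∂1c = {g} − {v}

cycle:no boundary:no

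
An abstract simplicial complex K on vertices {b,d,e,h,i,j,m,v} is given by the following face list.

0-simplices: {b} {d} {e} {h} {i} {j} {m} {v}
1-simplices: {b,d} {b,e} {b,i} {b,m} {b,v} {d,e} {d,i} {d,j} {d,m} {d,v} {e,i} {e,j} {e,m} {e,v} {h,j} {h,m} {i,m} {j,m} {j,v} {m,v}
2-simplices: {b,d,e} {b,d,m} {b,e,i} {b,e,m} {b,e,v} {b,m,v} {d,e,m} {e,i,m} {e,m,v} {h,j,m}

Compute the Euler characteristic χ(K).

n_0=8 n_1=20 n_2=10
χ=+8−20+10=-2

χ(K)=-2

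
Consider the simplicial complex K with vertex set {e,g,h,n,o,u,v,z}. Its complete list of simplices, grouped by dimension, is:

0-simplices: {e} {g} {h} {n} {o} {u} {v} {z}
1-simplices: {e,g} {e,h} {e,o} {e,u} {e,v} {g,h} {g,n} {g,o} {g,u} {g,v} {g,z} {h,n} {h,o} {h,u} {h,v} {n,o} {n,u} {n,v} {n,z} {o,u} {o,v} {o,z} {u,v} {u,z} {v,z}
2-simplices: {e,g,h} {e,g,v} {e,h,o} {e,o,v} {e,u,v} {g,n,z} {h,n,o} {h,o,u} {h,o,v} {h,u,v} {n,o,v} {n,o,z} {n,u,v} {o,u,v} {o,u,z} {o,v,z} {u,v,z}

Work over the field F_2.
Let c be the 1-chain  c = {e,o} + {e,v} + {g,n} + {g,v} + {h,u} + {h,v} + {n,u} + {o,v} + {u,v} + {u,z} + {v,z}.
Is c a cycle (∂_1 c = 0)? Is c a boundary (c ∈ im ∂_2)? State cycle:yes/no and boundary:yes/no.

n_0=8 n_1=25 n_2=17  [Z2]
∂1: piv[eg,eh,eo,eu,ev,gn,gz] rk=7  ker:gh,go,gu,gv,hn,ho,hu,hv,no,nu,nv,nz,ou,ov,oz,uv,uz,vz
∂2: piv[egh,egv,eho,eov,euv,gnz,hno,hou,hov,huv,nov,noz,nuv,ouz,ovz] rk=15  ker:ouv,uvz
∂1c = 0
c vs im∂2: residual ≠ 0 ⇒ not boundary

cycle:yes boundary:no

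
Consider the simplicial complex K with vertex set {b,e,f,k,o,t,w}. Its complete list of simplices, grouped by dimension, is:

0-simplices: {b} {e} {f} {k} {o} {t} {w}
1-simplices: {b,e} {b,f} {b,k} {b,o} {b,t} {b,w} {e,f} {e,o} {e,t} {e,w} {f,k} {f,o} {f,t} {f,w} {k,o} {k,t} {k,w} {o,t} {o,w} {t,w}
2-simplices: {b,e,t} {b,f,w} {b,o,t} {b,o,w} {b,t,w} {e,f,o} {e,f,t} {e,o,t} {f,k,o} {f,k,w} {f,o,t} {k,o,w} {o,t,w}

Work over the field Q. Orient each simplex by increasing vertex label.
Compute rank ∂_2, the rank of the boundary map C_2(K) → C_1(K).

n_0=7 n_1=20 n_2=13  [Q]
∂1: piv[be,bf,bk,bo,bt,bw] rk=6  ker:ef,eo,et,ew,fk,fo,ft,fw,ko,kt,kw,ot,ow,tw
∂2: piv[bet,bfw,bot,bow,btw,efo,eft,eot,fko,fkw,kow] rk=11  ker:fot,otw
rk∂_2=11

rank∂_2=11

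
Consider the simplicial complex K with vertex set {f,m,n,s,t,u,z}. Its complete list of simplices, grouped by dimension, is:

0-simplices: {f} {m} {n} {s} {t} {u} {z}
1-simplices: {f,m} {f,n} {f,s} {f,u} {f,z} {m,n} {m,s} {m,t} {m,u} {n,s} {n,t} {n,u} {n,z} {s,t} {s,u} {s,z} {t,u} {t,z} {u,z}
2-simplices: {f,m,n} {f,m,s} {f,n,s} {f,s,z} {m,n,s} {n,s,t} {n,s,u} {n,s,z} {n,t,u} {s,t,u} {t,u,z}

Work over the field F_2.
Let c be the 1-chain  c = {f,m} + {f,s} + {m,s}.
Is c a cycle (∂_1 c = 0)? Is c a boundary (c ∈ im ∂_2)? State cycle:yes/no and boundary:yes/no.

cycle:yes boundary:yes

n_0=7 n_1=19 n_2=11  [Z2]
∂1: piv[fm,fn,fs,fu,fz,mt] rk=6  ker:mn,ms,mu,ns,nt,nu,nz,st,su,sz,tu,tz,uz
∂2: piv[fmn,fms,fns,fsz,nst,nsu,nsz,ntu,tuz] rk=9  ker:mns,stu
∂1c = 0
c vs im∂2: reduces to 0 ⇒ boundary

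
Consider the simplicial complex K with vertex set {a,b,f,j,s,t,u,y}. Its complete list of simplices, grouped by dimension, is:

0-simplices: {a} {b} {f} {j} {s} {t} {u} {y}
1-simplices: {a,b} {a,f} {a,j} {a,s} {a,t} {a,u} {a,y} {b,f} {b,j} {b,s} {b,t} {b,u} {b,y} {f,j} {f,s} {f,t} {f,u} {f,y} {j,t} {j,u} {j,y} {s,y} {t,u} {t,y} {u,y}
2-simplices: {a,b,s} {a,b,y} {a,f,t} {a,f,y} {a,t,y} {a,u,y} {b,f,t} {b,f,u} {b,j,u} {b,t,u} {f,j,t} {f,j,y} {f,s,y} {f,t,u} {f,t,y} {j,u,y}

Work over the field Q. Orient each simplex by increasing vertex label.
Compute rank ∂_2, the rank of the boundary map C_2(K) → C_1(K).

n_0=8 n_1=25 n_2=16  [Q]
∂1: piv[ab,af,aj,as,at,au,ay] rk=7  ker:bf,bj,bs,bt,bu,by,fj,fs,ft,fu,fy,jt,ju,jy,sy,tu,ty,uy
∂2: piv[abs,aby,aft,afy,aty,auy,bft,bfu,bju,btu,fjt,fjy,fsy,juy] rk=14  ker:ftu,fty
rk∂_2=14

rank∂_2=14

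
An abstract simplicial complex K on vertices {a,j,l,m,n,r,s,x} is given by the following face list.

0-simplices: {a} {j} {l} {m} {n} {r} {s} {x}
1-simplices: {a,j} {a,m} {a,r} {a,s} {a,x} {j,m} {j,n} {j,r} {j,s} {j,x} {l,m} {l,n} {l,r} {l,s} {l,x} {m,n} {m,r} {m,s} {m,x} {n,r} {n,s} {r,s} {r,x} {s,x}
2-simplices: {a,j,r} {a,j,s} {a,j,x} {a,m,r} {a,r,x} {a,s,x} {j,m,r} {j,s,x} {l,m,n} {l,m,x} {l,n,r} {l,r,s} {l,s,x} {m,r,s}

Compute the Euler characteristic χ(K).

χ(K)=-2

n_0=8 n_1=24 n_2=14
χ=+8−24+14=-2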